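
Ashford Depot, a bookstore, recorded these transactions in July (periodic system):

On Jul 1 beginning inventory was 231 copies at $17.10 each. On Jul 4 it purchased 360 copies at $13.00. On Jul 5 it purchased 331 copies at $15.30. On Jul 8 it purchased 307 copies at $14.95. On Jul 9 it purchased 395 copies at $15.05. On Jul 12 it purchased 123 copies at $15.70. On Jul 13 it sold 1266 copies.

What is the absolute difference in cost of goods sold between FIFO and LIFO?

$118.90

FIFO COGS: 231 @ $17.10 + 360 @ $13.00 + 331 @ $15.30 + 307 @ $14.95 + 37 @ $15.05 = $18,840.90
LIFO COGS: 123 @ $15.70 + 395 @ $15.05 + 307 @ $14.95 + 331 @ $15.30 + 110 @ $13.00 = $18,959.80
Difference = |$18,840.90 − $18,959.80| = $118.90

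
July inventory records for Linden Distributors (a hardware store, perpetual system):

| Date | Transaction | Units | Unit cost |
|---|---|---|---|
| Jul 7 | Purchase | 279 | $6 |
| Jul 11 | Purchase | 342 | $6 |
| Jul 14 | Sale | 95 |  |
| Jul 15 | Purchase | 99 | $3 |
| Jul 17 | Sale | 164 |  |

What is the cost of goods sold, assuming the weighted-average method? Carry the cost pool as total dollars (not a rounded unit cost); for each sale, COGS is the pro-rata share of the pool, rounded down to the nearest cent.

After Jul 7: 279 on hand, pool $1,674.00 (≈ $6.0000 each)
After Jul 11: 621 on hand, pool $3,726.00 (≈ $6.0000 each)
Jul 14, sell 95: 95/621 × $3,726.00 → $570.00
After Jul 15: 625 on hand, pool $3,453.00 (≈ $5.5248 each)
Jul 17, sell 164: 164/625 × $3,453.00 → $906.06
Total COGS = $570.00 + $906.06 = $1,476.06
Ending inventory (cost pool remaining) = $2,546.94

COGS = $1,476.06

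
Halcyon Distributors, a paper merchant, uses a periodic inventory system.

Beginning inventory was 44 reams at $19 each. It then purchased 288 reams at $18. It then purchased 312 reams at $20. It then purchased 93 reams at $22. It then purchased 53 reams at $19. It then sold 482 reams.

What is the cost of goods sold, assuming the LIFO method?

Sale 1 (482) [LIFO — newest first]: 53 @ $19 + 93 @ $22 + 312 @ $20 + 24 @ $18 = $9,725
Ending inventory: 44 @ $19 + 264 @ $18 = $5,588
Check: goods available $15,313 = COGS $9,725 + ending $5,588

COGS = $9,725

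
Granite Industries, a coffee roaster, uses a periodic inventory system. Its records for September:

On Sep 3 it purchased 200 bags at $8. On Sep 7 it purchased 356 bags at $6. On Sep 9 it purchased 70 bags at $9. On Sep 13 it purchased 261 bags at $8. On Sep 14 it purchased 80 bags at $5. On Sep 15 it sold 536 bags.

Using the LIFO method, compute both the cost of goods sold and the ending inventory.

Sep 15, 536 sold [LIFO — newest first]: 80 @ $5 + 261 @ $8 + 70 @ $9 + 125 @ $6 = $3,868
Ending inventory: 200 @ $8 + 231 @ $6 = $2,986

COGS = $3,868; ending inventory = $2,986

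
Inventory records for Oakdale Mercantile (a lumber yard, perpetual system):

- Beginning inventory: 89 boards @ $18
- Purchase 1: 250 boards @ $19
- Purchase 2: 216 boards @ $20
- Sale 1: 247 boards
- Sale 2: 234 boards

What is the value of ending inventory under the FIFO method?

Sale 1 (247) [FIFO — oldest first]: 89 @ $18 + 158 @ $19 = $4,604
Sale 2 (234) [FIFO — oldest first]: 92 @ $19 + 142 @ $20 = $4,588
Total COGS = $4,604 + $4,588 = $9,192
Ending inventory: 74 @ $20 = $1,480

Ending inventory = $1,480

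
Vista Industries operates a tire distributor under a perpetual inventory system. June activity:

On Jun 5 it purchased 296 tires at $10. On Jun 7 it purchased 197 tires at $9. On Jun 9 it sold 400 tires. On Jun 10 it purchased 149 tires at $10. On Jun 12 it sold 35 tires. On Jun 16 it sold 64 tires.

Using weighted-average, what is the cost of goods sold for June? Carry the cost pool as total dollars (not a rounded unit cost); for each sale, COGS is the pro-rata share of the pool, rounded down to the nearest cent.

After Jun 5: 296 on hand, pool $2,960.00 (≈ $10.0000 each)
After Jun 7: 493 on hand, pool $4,733.00 (≈ $9.6004 each)
Jun 9, sell 400: 400/493 × $4,733.00 → $3,840.16
After Jun 10: 242 on hand, pool $2,382.84 (≈ $9.8464 each)
Jun 12, sell 35: 35/242 × $2,382.84 → $344.62
Jun 16, sell 64: 64/207 × $2,038.22 → $630.17
Total COGS = $3,840.16 + $344.62 + $630.17 = $4,814.95
Ending inventory (cost pool remaining) = $1,408.05
Check: goods available $6,223.00 = COGS $4,814.95 + ending $1,408.05

COGS = $4,814.95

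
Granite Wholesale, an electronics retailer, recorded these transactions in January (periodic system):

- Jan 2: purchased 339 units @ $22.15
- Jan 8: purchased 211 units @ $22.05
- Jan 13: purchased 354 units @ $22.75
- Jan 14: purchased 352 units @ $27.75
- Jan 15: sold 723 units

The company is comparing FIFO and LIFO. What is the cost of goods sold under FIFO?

FIFO COGS: 339 @ $22.15 + 211 @ $22.05 + 173 @ $22.75 = $16,097.15
LIFO COGS: 352 @ $27.75 + 354 @ $22.75 + 17 @ $22.05 = $18,196.35

COGS = $16,097.15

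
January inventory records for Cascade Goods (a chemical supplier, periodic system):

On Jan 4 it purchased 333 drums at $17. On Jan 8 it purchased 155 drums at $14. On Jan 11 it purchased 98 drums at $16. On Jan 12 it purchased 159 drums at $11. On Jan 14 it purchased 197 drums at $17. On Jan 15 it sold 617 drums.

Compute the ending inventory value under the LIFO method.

Ending inventory = $5,525

Jan 15, 617 sold [LIFO — newest first]: 197 @ $17 + 159 @ $11 + 98 @ $16 + 155 @ $14 + 8 @ $17 = $8,972
Ending inventory: 325 @ $17 = $5,525
Check: goods available $14,497 = COGS $8,972 + ending $5,525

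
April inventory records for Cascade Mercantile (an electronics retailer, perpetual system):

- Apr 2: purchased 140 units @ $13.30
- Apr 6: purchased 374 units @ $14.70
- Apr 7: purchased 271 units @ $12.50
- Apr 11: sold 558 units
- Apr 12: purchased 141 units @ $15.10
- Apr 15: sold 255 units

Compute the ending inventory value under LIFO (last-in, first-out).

Ending inventory = $1,502.90

Apr 11, 558 sold [LIFO — newest first]: 271 @ $12.50 + 287 @ $14.70 = $7,606.40
Apr 15, 255 sold [LIFO — newest first]: 141 @ $15.10 + 87 @ $14.70 + 27 @ $13.30 = $3,767.10
Total COGS = $7,606.40 + $3,767.10 = $11,373.50
Ending inventory: 113 @ $13.30 = $1,502.90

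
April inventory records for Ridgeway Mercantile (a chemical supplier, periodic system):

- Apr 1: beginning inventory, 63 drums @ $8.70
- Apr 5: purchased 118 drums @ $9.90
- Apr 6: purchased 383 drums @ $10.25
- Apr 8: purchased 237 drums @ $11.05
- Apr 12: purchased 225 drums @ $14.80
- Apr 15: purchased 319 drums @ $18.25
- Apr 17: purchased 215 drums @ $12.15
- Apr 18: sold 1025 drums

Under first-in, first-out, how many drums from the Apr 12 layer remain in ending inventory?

Apr 18, 1025 sold [FIFO — oldest first]: 63 @ $8.70 + 118 @ $9.90 + 383 @ $10.25 + 237 @ $11.05 + 224 @ $14.80 = $11,576.10
Ending inventory: 1 @ $14.80 + 319 @ $18.25 + 215 @ $12.15 = $8,448.80

1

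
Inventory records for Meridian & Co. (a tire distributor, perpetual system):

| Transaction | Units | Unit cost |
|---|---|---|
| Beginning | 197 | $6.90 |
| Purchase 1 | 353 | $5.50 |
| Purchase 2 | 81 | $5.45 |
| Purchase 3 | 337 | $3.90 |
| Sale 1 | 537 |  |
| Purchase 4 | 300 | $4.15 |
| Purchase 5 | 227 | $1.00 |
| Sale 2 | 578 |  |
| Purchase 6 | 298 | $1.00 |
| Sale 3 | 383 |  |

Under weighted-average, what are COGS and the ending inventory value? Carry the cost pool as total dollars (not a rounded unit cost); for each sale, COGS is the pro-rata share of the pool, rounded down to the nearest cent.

After Beginning: 197 on hand, pool $1,359.30 (≈ $6.9000 each)
After Purchase 1: 550 on hand, pool $3,300.80 (≈ $6.0015 each)
After Purchase 2: 631 on hand, pool $3,742.25 (≈ $5.9307 each)
After Purchase 3: 968 on hand, pool $5,056.55 (≈ $5.2237 each)
Sale 1, sell 537: 537/968 × $5,056.55 → $2,805.13
After Purchase 4: 731 on hand, pool $3,496.42 (≈ $4.7831 each)
After Purchase 5: 958 on hand, pool $3,723.42 (≈ $3.8867 each)
Sale 2, sell 578: 578/958 × $3,723.42 → $2,246.48
After Purchase 6: 678 on hand, pool $1,774.94 (≈ $2.6179 each)
Sale 3, sell 383: 383/678 × $1,774.94 → $1,002.65
Total COGS = $2,805.13 + $2,246.48 + $1,002.65 = $6,054.26
Ending inventory (cost pool remaining) = $772.29

COGS = $6,054.26; ending inventory = $772.29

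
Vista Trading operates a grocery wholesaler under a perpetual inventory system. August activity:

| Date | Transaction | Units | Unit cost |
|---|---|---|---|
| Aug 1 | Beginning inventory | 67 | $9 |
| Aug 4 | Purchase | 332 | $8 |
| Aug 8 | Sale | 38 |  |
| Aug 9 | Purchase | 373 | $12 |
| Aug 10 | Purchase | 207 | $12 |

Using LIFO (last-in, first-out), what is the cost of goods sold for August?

COGS = $304

Aug 8, 38 sold [LIFO — newest first]: 38 @ $8 = $304
Ending inventory: 67 @ $9 + 294 @ $8 + 373 @ $12 + 207 @ $12 = $9,915
Check: goods available $10,219 = COGS $304 + ending $9,915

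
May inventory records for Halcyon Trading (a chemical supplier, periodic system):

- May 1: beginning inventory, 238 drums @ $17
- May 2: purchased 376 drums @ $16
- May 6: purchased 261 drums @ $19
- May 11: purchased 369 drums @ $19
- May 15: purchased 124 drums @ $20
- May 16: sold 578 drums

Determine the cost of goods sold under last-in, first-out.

COGS = $11,106

May 16, 578 sold [LIFO — newest first]: 124 @ $20 + 369 @ $19 + 85 @ $19 = $11,106
Ending inventory: 238 @ $17 + 376 @ $16 + 176 @ $19 = $13,406
Check: goods available $24,512 = COGS $11,106 + ending $13,406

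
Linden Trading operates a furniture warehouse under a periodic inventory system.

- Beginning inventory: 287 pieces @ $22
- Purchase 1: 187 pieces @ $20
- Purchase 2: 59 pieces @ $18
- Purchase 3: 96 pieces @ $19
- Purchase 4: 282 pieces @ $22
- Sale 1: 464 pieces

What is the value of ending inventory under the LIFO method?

Ending inventory = $9,514

Sale 1 (464) [LIFO — newest first]: 282 @ $22 + 96 @ $19 + 59 @ $18 + 27 @ $20 = $9,630
Ending inventory: 287 @ $22 + 160 @ $20 = $9,514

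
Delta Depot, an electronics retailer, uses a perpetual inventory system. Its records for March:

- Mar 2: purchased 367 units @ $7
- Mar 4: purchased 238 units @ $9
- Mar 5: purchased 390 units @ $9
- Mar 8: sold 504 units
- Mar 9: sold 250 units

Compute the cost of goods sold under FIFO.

COGS = $6,052

Mar 8, 504 sold [FIFO — oldest first]: 367 @ $7 + 137 @ $9 = $3,802
Mar 9, 250 sold [FIFO — oldest first]: 101 @ $9 + 149 @ $9 = $2,250
Total COGS = $3,802 + $2,250 = $6,052
Ending inventory: 241 @ $9 = $2,169
Check: goods available $8,221 = COGS $6,052 + ending $2,169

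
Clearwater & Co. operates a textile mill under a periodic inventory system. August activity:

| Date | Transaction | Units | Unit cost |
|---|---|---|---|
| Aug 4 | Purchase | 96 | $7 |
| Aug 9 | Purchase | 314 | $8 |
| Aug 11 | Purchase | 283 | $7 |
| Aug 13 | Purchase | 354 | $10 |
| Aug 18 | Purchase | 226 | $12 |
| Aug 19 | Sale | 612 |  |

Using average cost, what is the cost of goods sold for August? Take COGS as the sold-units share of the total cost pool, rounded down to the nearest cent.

COGS = $5,488.76

Aug 19, sell 612: 612/1273 × $11,417.00 → $5,488.76
Ending inventory (cost pool remaining) = $5,928.24
Check: goods available $11,417.00 = COGS $5,488.76 + ending $5,928.24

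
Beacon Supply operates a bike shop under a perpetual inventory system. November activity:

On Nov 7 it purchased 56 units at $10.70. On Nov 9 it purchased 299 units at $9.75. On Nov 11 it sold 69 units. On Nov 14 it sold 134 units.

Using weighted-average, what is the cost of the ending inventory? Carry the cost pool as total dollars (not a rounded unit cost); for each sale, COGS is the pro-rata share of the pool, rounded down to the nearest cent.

After Nov 7: 56 on hand, pool $599.20 (≈ $10.7000 each)
After Nov 9: 355 on hand, pool $3,514.45 (≈ $9.8999 each)
Nov 11, sell 69: 69/355 × $3,514.45 → $683.09
Nov 14, sell 134: 134/286 × $2,831.36 → $1,326.58
Total COGS = $683.09 + $1,326.58 = $2,009.67
Ending inventory (cost pool remaining) = $1,504.78
Check: goods available $3,514.45 = COGS $2,009.67 + ending $1,504.78

Ending inventory = $1,504.78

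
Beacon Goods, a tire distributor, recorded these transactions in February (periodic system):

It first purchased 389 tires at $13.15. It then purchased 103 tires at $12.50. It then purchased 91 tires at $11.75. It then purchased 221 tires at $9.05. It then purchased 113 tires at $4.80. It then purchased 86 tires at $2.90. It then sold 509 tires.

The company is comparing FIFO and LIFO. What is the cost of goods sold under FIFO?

FIFO COGS: 389 @ $13.15 + 103 @ $12.50 + 17 @ $11.75 = $6,602.60
LIFO COGS: 86 @ $2.90 + 113 @ $4.80 + 221 @ $9.05 + 89 @ $11.75 = $3,837.60

COGS = $6,602.60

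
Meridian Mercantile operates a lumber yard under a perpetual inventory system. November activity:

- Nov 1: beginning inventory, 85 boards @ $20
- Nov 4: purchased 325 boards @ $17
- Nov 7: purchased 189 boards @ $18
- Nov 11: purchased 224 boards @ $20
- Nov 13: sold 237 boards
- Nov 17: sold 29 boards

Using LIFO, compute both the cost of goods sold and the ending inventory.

COGS = $5,236; ending inventory = $9,871

Nov 13, 237 sold [LIFO — newest first]: 224 @ $20 + 13 @ $18 = $4,714
Nov 17, 29 sold [LIFO — newest first]: 29 @ $18 = $522
Total COGS = $4,714 + $522 = $5,236
Ending inventory: 85 @ $20 + 325 @ $17 + 147 @ $18 = $9,871
Check: goods available $15,107 = COGS $5,236 + ending $9,871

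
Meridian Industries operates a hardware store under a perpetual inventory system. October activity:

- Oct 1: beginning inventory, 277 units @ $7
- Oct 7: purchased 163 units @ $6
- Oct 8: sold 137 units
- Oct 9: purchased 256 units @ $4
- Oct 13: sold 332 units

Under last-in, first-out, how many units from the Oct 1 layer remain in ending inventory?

Oct 8, 137 sold [LIFO — newest first]: 137 @ $6 = $822
Oct 13, 332 sold [LIFO — newest first]: 256 @ $4 + 26 @ $6 + 50 @ $7 = $1,530
Total COGS = $822 + $1,530 = $2,352
Ending inventory: 227 @ $7 = $1,589

227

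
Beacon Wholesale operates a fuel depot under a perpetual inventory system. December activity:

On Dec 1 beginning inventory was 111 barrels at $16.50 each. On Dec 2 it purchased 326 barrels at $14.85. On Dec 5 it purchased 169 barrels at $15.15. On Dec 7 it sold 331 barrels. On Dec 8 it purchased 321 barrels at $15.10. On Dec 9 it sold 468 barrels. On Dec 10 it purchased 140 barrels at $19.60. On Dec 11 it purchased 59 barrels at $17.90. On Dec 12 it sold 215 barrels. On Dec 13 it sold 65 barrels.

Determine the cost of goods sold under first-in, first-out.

Dec 7, 331 sold [FIFO — oldest first]: 111 @ $16.50 + 220 @ $14.85 = $5,098.50
Dec 9, 468 sold [FIFO — oldest first]: 106 @ $14.85 + 169 @ $15.15 + 193 @ $15.10 = $7,048.75
Dec 12, 215 sold [FIFO — oldest first]: 128 @ $15.10 + 87 @ $19.60 = $3,638.00
Dec 13, 65 sold [FIFO — oldest first]: 53 @ $19.60 + 12 @ $17.90 = $1,253.60
Total COGS = $5,098.50 + $7,048.75 + $3,638.00 + $1,253.60 = $17,038.85
Ending inventory: 47 @ $17.90 = $841.30
Check: goods available $17,880.15 = COGS $17,038.85 + ending $841.30

COGS = $17,038.85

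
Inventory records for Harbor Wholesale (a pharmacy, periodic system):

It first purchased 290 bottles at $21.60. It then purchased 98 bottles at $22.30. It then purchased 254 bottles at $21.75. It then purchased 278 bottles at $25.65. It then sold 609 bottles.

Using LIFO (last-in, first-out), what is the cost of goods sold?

Sale 1 (609) [LIFO — newest first]: 278 @ $25.65 + 254 @ $21.75 + 77 @ $22.30 = $14,372.30
Ending inventory: 290 @ $21.60 + 21 @ $22.30 = $6,732.30
Check: goods available $21,104.60 = COGS $14,372.30 + ending $6,732.30

COGS = $14,372.30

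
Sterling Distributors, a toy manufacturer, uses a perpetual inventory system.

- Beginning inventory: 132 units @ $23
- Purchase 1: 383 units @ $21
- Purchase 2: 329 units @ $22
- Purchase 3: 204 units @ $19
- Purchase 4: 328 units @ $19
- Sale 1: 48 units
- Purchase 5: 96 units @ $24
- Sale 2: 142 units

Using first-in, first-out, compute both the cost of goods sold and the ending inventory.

COGS = $4,254; ending inventory = $26,475

Sale 1 (48) [FIFO — oldest first]: 48 @ $23 = $1,104
Sale 2 (142) [FIFO — oldest first]: 84 @ $23 + 58 @ $21 = $3,150
Total COGS = $1,104 + $3,150 = $4,254
Ending inventory: 325 @ $21 + 329 @ $22 + 204 @ $19 + 328 @ $19 + 96 @ $24 = $26,475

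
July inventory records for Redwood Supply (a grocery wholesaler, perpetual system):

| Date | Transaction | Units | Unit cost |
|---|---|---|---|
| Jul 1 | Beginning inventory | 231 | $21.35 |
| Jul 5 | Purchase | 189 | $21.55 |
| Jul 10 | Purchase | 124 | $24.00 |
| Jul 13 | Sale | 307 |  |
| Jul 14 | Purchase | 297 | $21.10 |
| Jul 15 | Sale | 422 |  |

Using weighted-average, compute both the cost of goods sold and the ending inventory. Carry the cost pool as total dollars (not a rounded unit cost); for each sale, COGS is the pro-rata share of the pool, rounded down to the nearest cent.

After Jul 1: 231 on hand, pool $4,931.85 (≈ $21.3500 each)
After Jul 5: 420 on hand, pool $9,004.80 (≈ $21.4400 each)
After Jul 10: 544 on hand, pool $11,980.80 (≈ $22.0235 each)
Jul 13, sell 307: 307/544 × $11,980.80 → $6,761.22
After Jul 14: 534 on hand, pool $11,486.28 (≈ $21.5099 each)
Jul 15, sell 422: 422/534 × $11,486.28 → $9,077.17
Total COGS = $6,761.22 + $9,077.17 = $15,838.39
Ending inventory (cost pool remaining) = $2,409.11

COGS = $15,838.39; ending inventory = $2,409.11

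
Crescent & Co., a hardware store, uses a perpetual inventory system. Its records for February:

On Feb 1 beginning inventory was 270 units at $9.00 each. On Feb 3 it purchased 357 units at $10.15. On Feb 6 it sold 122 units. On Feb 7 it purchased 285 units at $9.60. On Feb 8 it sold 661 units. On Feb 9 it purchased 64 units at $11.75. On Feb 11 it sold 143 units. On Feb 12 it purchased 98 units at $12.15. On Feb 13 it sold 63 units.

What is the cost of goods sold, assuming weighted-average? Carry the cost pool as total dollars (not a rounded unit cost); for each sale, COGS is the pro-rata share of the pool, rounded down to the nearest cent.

COGS = $9,751.57

After Feb 1: 270 on hand, pool $2,430.00 (≈ $9.0000 each)
After Feb 3: 627 on hand, pool $6,053.55 (≈ $9.6548 each)
Feb 6, sell 122: 122/627 × $6,053.55 → $1,177.88
After Feb 7: 790 on hand, pool $7,611.67 (≈ $9.6350 each)
Feb 8, sell 661: 661/790 × $7,611.67 → $6,368.75
After Feb 9: 193 on hand, pool $1,994.92 (≈ $10.3364 each)
Feb 11, sell 143: 143/193 × $1,994.92 → $1,478.10
After Feb 12: 148 on hand, pool $1,707.52 (≈ $11.5373 each)
Feb 13, sell 63: 63/148 × $1,707.52 → $726.84
Total COGS = $1,177.88 + $6,368.75 + $1,478.10 + $726.84 = $9,751.57
Ending inventory (cost pool remaining) = $980.68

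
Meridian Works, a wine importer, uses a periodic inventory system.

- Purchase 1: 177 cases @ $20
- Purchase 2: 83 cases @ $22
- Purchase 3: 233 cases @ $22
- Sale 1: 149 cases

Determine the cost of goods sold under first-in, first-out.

COGS = $2,980

Sale 1 (149) [FIFO — oldest first]: 149 @ $20 = $2,980
Ending inventory: 28 @ $20 + 83 @ $22 + 233 @ $22 = $7,512
Check: goods available $10,492 = COGS $2,980 + ending $7,512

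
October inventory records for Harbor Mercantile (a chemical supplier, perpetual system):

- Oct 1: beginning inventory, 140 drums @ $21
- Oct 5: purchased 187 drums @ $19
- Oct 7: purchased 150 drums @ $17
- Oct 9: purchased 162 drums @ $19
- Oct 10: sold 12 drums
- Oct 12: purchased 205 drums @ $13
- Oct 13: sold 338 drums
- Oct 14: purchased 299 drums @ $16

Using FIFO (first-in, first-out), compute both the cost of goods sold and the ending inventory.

COGS = $6,884; ending inventory = $12,686

Oct 10, 12 sold [FIFO — oldest first]: 12 @ $21 = $252
Oct 13, 338 sold [FIFO — oldest first]: 128 @ $21 + 187 @ $19 + 23 @ $17 = $6,632
Total COGS = $252 + $6,632 = $6,884
Ending inventory: 127 @ $17 + 162 @ $19 + 205 @ $13 + 299 @ $16 = $12,686
Check: goods available $19,570 = COGS $6,884 + ending $12,686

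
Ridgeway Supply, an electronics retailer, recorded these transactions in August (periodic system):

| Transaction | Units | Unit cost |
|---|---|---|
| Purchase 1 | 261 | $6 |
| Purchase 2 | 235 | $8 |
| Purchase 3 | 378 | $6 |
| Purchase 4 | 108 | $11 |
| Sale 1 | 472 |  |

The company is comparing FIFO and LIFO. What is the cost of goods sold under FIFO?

FIFO COGS: 261 @ $6 + 211 @ $8 = $3,254
LIFO COGS: 108 @ $11 + 364 @ $6 = $3,372

COGS = $3,254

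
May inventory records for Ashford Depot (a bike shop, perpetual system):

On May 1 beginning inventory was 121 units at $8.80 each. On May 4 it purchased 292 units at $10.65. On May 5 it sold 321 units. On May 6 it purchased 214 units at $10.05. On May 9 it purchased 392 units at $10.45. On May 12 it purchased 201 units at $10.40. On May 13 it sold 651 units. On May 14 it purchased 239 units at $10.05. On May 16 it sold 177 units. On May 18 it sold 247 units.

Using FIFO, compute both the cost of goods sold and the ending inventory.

May 5, 321 sold [FIFO — oldest first]: 121 @ $8.80 + 200 @ $10.65 = $3,194.80
May 13, 651 sold [FIFO — oldest first]: 92 @ $10.65 + 214 @ $10.05 + 345 @ $10.45 = $6,735.75
May 16, 177 sold [FIFO — oldest first]: 47 @ $10.45 + 130 @ $10.40 = $1,843.15
May 18, 247 sold [FIFO — oldest first]: 71 @ $10.40 + 176 @ $10.05 = $2,507.20
Total COGS = $3,194.80 + $6,735.75 + $1,843.15 + $2,507.20 = $14,280.90
Ending inventory: 63 @ $10.05 = $633.15

COGS = $14,280.90; ending inventory = $633.15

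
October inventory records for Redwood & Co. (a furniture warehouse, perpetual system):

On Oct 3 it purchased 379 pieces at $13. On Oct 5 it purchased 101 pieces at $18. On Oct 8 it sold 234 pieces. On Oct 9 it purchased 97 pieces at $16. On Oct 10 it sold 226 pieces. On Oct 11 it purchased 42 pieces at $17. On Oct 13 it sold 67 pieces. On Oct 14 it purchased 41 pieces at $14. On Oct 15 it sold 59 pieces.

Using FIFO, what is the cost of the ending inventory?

Oct 8, 234 sold [FIFO — oldest first]: 234 @ $13 = $3,042
Oct 10, 226 sold [FIFO — oldest first]: 145 @ $13 + 81 @ $18 = $3,343
Oct 13, 67 sold [FIFO — oldest first]: 20 @ $18 + 47 @ $16 = $1,112
Oct 15, 59 sold [FIFO — oldest first]: 50 @ $16 + 9 @ $17 = $953
Total COGS = $3,042 + $3,343 + $1,112 + $953 = $8,450
Ending inventory: 33 @ $17 + 41 @ $14 = $1,135
Check: goods available $9,585 = COGS $8,450 + ending $1,135

Ending inventory = $1,135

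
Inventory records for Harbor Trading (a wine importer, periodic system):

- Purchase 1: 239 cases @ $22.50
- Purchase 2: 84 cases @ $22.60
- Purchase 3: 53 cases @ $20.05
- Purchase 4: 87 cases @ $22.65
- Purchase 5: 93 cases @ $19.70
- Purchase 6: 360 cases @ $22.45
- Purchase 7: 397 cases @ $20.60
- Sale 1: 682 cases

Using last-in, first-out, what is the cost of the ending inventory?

Sale 1 (682) [LIFO — newest first]: 397 @ $20.60 + 285 @ $22.45 = $14,576.45
Ending inventory: 239 @ $22.50 + 84 @ $22.60 + 53 @ $20.05 + 87 @ $22.65 + 93 @ $19.70 + 75 @ $22.45 = $13,824.95

Ending inventory = $13,824.95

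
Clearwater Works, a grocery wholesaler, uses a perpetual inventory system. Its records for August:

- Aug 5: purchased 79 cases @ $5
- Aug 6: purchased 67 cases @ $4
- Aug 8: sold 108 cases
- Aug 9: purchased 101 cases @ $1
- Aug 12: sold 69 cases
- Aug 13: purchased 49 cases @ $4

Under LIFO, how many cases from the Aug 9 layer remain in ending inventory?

32

Aug 8, 108 sold [LIFO — newest first]: 67 @ $4 + 41 @ $5 = $473
Aug 12, 69 sold [LIFO — newest first]: 69 @ $1 = $69
Total COGS = $473 + $69 = $542
Ending inventory: 38 @ $5 + 32 @ $1 + 49 @ $4 = $418
Check: goods available $960 = COGS $542 + ending $418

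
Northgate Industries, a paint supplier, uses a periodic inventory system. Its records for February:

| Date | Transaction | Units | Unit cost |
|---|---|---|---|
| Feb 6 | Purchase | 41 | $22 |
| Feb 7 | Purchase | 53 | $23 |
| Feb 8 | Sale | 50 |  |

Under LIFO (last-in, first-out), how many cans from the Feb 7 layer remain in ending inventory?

Feb 8, 50 sold [LIFO — newest first]: 50 @ $23 = $1,150
Ending inventory: 41 @ $22 + 3 @ $23 = $971

3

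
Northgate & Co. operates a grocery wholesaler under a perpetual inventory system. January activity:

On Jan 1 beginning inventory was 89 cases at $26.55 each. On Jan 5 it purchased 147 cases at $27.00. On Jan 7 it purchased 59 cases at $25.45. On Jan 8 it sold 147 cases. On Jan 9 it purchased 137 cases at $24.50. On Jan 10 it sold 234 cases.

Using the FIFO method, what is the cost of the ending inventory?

Ending inventory = $1,249.50

Jan 8, 147 sold [FIFO — oldest first]: 89 @ $26.55 + 58 @ $27.00 = $3,928.95
Jan 10, 234 sold [FIFO — oldest first]: 89 @ $27.00 + 59 @ $25.45 + 86 @ $24.50 = $6,011.55
Total COGS = $3,928.95 + $6,011.55 = $9,940.50
Ending inventory: 51 @ $24.50 = $1,249.50
Check: goods available $11,190.00 = COGS $9,940.50 + ending $1,249.50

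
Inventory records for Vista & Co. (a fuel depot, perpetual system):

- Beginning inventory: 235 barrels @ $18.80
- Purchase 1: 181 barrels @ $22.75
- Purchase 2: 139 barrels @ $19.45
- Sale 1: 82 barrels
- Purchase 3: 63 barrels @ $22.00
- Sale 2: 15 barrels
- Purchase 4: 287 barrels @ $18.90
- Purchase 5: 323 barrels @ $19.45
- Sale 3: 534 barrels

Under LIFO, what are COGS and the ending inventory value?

COGS = $12,195.15; ending inventory = $12,136.80

Sale 1 (82) [LIFO — newest first]: 82 @ $19.45 = $1,594.90
Sale 2 (15) [LIFO — newest first]: 15 @ $22.00 = $330.00
Sale 3 (534) [LIFO — newest first]: 323 @ $19.45 + 211 @ $18.90 = $10,270.25
Total COGS = $1,594.90 + $330.00 + $10,270.25 = $12,195.15
Ending inventory: 235 @ $18.80 + 181 @ $22.75 + 57 @ $19.45 + 48 @ $22.00 + 76 @ $18.90 = $12,136.80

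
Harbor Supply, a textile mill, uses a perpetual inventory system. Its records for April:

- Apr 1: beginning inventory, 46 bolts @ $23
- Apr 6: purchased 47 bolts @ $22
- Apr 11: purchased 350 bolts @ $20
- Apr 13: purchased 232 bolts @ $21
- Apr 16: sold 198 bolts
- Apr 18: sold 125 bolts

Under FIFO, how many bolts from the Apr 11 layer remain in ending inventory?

120

Apr 16, 198 sold [FIFO — oldest first]: 46 @ $23 + 47 @ $22 + 105 @ $20 = $4,192
Apr 18, 125 sold [FIFO — oldest first]: 125 @ $20 = $2,500
Total COGS = $4,192 + $2,500 = $6,692
Ending inventory: 120 @ $20 + 232 @ $21 = $7,272
Check: goods available $13,964 = COGS $6,692 + ending $7,272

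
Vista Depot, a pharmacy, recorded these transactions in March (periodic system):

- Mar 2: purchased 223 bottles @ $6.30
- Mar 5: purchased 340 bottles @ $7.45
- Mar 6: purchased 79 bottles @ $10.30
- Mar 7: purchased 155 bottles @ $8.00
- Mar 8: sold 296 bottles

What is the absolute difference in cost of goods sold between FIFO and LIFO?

$566.85

FIFO COGS: 223 @ $6.30 + 73 @ $7.45 = $1,948.75
LIFO COGS: 155 @ $8.00 + 79 @ $10.30 + 62 @ $7.45 = $2,515.60
Difference = |$1,948.75 − $2,515.60| = $566.85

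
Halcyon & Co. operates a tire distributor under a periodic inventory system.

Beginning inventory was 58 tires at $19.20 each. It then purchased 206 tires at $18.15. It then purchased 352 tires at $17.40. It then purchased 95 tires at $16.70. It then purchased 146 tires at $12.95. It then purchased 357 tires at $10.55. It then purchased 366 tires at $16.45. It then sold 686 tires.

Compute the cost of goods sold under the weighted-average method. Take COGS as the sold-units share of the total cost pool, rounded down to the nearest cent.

COGS = $10,525.12

Sale 1, sell 686: 686/1580 × $24,241.55 → $10,525.12
Ending inventory (cost pool remaining) = $13,716.43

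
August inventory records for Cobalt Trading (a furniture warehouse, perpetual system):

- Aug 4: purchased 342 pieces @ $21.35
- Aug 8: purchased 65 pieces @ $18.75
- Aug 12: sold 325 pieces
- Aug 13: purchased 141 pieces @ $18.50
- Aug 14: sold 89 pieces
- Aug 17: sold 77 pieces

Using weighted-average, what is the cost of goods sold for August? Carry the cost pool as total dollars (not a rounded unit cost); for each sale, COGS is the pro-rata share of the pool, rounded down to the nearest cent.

After Aug 4: 342 on hand, pool $7,301.70 (≈ $21.3500 each)
After Aug 8: 407 on hand, pool $8,520.45 (≈ $20.9348 each)
Aug 12, sell 325: 325/407 × $8,520.45 → $6,803.79
After Aug 13: 223 on hand, pool $4,325.16 (≈ $19.3953 each)
Aug 14, sell 89: 89/223 × $4,325.16 → $1,726.18
Aug 17, sell 77: 77/134 × $2,598.98 → $1,493.44
Total COGS = $6,803.79 + $1,726.18 + $1,493.44 = $10,023.41
Ending inventory (cost pool remaining) = $1,105.54

COGS = $10,023.41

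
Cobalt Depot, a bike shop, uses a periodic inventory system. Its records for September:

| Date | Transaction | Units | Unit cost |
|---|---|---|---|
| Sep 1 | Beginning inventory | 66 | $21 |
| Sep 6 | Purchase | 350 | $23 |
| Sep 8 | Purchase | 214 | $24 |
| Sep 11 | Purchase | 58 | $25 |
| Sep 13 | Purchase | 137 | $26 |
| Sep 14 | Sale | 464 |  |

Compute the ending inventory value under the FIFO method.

Ending inventory = $8,996

Sep 14, 464 sold [FIFO — oldest first]: 66 @ $21 + 350 @ $23 + 48 @ $24 = $10,588
Ending inventory: 166 @ $24 + 58 @ $25 + 137 @ $26 = $8,996
Check: goods available $19,584 = COGS $10,588 + ending $8,996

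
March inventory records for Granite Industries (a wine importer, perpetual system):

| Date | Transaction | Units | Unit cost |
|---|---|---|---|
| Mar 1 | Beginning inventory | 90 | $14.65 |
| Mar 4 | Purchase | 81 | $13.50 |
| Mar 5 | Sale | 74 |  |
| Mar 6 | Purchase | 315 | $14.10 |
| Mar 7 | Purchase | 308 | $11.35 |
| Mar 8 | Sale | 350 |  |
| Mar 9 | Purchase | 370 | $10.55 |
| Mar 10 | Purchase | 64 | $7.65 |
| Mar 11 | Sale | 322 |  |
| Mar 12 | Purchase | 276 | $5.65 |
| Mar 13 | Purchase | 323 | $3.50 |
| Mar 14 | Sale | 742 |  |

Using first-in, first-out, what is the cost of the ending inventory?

Ending inventory = $1,220.90

Mar 5, 74 sold [FIFO — oldest first]: 74 @ $14.65 = $1,084.10
Mar 8, 350 sold [FIFO — oldest first]: 16 @ $14.65 + 81 @ $13.50 + 253 @ $14.10 = $4,895.20
Mar 11, 322 sold [FIFO — oldest first]: 62 @ $14.10 + 260 @ $11.35 = $3,825.20
Mar 14, 742 sold [FIFO — oldest first]: 48 @ $11.35 + 370 @ $10.55 + 64 @ $7.65 + 260 @ $5.65 = $6,406.90
Total COGS = $1,084.10 + $4,895.20 + $3,825.20 + $6,406.90 = $16,211.40
Ending inventory: 16 @ $5.65 + 323 @ $3.50 = $1,220.90
Check: goods available $17,432.30 = COGS $16,211.40 + ending $1,220.90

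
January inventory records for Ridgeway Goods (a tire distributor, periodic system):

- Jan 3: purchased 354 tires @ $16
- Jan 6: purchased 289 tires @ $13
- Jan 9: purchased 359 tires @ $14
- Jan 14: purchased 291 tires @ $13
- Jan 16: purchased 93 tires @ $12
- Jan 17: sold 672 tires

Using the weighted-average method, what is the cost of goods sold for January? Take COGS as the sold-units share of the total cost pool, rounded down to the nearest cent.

Jan 17, sell 672: 672/1386 × $19,346.00 → $9,379.87
Ending inventory (cost pool remaining) = $9,966.13

COGS = $9,379.87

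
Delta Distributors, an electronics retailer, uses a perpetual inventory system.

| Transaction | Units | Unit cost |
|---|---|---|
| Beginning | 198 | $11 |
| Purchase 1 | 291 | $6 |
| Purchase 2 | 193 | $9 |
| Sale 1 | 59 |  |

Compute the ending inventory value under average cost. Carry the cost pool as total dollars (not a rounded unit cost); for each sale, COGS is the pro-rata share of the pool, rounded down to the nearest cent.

Ending inventory = $5,171.27

After Beginning: 198 on hand, pool $2,178.00 (≈ $11.0000 each)
After Purchase 1: 489 on hand, pool $3,924.00 (≈ $8.0245 each)
After Purchase 2: 682 on hand, pool $5,661.00 (≈ $8.3006 each)
Sale 1, sell 59: 59/682 × $5,661.00 → $489.73
Ending inventory (cost pool remaining) = $5,171.27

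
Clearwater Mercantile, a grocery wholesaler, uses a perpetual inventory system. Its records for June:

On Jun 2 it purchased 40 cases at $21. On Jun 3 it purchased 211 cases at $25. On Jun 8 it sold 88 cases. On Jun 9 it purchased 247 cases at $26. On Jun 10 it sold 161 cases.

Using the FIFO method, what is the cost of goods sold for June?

Jun 8, 88 sold [FIFO — oldest first]: 40 @ $21 + 48 @ $25 = $2,040
Jun 10, 161 sold [FIFO — oldest first]: 161 @ $25 = $4,025
Total COGS = $2,040 + $4,025 = $6,065
Ending inventory: 2 @ $25 + 247 @ $26 = $6,472
Check: goods available $12,537 = COGS $6,065 + ending $6,472

COGS = $6,065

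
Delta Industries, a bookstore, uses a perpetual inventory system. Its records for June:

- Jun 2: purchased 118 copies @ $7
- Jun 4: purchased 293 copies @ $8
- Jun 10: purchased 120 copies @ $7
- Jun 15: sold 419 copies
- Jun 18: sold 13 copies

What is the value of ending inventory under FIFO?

Jun 15, 419 sold [FIFO — oldest first]: 118 @ $7 + 293 @ $8 + 8 @ $7 = $3,226
Jun 18, 13 sold [FIFO — oldest first]: 13 @ $7 = $91
Total COGS = $3,226 + $91 = $3,317
Ending inventory: 99 @ $7 = $693

Ending inventory = $693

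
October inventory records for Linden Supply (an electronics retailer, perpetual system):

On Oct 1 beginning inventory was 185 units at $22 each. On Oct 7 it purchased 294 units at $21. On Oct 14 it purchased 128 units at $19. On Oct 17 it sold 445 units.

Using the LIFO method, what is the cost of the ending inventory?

Ending inventory = $3,564

Oct 17, 445 sold [LIFO — newest first]: 128 @ $19 + 294 @ $21 + 23 @ $22 = $9,112
Ending inventory: 162 @ $22 = $3,564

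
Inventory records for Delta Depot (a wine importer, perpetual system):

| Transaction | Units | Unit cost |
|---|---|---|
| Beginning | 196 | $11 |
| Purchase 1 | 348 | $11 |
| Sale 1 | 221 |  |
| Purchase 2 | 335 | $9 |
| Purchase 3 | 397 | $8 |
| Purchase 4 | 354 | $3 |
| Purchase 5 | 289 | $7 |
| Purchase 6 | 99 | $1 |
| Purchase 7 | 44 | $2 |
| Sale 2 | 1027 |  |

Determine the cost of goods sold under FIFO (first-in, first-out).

Sale 1 (221) [FIFO — oldest first]: 196 @ $11 + 25 @ $11 = $2,431
Sale 2 (1027) [FIFO — oldest first]: 323 @ $11 + 335 @ $9 + 369 @ $8 = $9,520
Total COGS = $2,431 + $9,520 = $11,951
Ending inventory: 28 @ $8 + 354 @ $3 + 289 @ $7 + 99 @ $1 + 44 @ $2 = $3,496
Check: goods available $15,447 = COGS $11,951 + ending $3,496

COGS = $11,951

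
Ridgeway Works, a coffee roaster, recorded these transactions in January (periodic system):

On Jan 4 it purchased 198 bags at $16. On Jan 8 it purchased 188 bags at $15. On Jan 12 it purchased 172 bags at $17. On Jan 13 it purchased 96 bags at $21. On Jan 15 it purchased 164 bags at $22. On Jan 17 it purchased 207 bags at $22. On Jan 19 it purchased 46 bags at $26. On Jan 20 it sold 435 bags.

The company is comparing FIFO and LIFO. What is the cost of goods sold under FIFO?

COGS = $6,821

FIFO COGS: 198 @ $16 + 188 @ $15 + 49 @ $17 = $6,821
LIFO COGS: 46 @ $26 + 207 @ $22 + 164 @ $22 + 18 @ $21 = $9,736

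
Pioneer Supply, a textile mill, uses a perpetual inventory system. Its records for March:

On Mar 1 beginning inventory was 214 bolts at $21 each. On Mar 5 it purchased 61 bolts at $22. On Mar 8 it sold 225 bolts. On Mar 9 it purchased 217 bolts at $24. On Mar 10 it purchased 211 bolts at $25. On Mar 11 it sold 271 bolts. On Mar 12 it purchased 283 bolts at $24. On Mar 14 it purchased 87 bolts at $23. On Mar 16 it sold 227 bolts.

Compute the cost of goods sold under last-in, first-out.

Mar 8, 225 sold [LIFO — newest first]: 61 @ $22 + 164 @ $21 = $4,786
Mar 11, 271 sold [LIFO — newest first]: 211 @ $25 + 60 @ $24 = $6,715
Mar 16, 227 sold [LIFO — newest first]: 87 @ $23 + 140 @ $24 = $5,361
Total COGS = $4,786 + $6,715 + $5,361 = $16,862
Ending inventory: 50 @ $21 + 157 @ $24 + 143 @ $24 = $8,250
Check: goods available $25,112 = COGS $16,862 + ending $8,250

COGS = $16,862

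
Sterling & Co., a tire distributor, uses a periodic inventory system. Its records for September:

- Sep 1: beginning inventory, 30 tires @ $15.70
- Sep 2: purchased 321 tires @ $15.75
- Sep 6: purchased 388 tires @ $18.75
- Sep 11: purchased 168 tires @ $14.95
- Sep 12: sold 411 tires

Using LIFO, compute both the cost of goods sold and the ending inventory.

Sep 12, 411 sold [LIFO — newest first]: 168 @ $14.95 + 243 @ $18.75 = $7,067.85
Ending inventory: 30 @ $15.70 + 321 @ $15.75 + 145 @ $18.75 = $8,245.50

COGS = $7,067.85; ending inventory = $8,245.50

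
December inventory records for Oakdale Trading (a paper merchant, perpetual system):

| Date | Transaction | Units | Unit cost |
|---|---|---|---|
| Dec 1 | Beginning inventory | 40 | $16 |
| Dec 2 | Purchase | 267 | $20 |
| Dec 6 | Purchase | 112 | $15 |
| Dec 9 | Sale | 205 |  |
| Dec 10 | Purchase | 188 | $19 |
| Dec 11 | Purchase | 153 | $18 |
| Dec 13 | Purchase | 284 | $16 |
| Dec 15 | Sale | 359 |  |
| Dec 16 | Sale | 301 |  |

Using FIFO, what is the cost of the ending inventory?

Dec 9, 205 sold [FIFO — oldest first]: 40 @ $16 + 165 @ $20 = $3,940
Dec 15, 359 sold [FIFO — oldest first]: 102 @ $20 + 112 @ $15 + 145 @ $19 = $6,475
Dec 16, 301 sold [FIFO — oldest first]: 43 @ $19 + 153 @ $18 + 105 @ $16 = $5,251
Total COGS = $3,940 + $6,475 + $5,251 = $15,666
Ending inventory: 179 @ $16 = $2,864
Check: goods available $18,530 = COGS $15,666 + ending $2,864

Ending inventory = $2,864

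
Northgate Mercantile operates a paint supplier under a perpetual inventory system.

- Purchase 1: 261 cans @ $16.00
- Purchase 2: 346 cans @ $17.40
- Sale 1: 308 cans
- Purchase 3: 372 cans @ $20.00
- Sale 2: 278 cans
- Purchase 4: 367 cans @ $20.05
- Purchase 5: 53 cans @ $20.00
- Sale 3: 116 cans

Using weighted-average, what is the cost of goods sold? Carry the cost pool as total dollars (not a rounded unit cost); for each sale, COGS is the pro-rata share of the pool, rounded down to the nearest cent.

After Purchase 1: 261 on hand, pool $4,176.00 (≈ $16.0000 each)
After Purchase 2: 607 on hand, pool $10,196.40 (≈ $16.7980 each)
Sale 1, sell 308: 308/607 × $10,196.40 → $5,173.79
After Purchase 3: 671 on hand, pool $12,462.61 (≈ $18.5732 each)
Sale 2, sell 278: 278/671 × $12,462.61 → $5,163.34
After Purchase 4: 760 on hand, pool $14,657.62 (≈ $19.2863 each)
After Purchase 5: 813 on hand, pool $15,717.62 (≈ $19.3329 each)
Sale 3, sell 116: 116/813 × $15,717.62 → $2,242.61
Total COGS = $5,173.79 + $5,163.34 + $2,242.61 = $12,579.74
Ending inventory (cost pool remaining) = $13,475.01

COGS = $12,579.74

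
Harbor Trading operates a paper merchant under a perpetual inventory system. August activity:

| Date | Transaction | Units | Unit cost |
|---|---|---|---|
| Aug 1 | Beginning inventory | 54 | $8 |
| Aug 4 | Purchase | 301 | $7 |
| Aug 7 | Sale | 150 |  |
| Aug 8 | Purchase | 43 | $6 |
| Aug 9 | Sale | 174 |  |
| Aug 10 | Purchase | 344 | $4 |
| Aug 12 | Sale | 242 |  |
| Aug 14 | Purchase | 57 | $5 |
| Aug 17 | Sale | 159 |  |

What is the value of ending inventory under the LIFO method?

Ending inventory = $572

Aug 7, 150 sold [LIFO — newest first]: 150 @ $7 = $1,050
Aug 9, 174 sold [LIFO — newest first]: 43 @ $6 + 131 @ $7 = $1,175
Aug 12, 242 sold [LIFO — newest first]: 242 @ $4 = $968
Aug 17, 159 sold [LIFO — newest first]: 57 @ $5 + 102 @ $4 = $693
Total COGS = $1,050 + $1,175 + $968 + $693 = $3,886
Ending inventory: 54 @ $8 + 20 @ $7 = $572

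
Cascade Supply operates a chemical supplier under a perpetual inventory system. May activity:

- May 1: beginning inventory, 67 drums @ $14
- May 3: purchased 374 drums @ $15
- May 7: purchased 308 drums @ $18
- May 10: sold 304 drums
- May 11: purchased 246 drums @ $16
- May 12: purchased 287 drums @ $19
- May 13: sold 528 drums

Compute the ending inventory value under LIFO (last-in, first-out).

May 10, 304 sold [LIFO — newest first]: 304 @ $18 = $5,472
May 13, 528 sold [LIFO — newest first]: 287 @ $19 + 241 @ $16 = $9,309
Total COGS = $5,472 + $9,309 = $14,781
Ending inventory: 67 @ $14 + 374 @ $15 + 4 @ $18 + 5 @ $16 = $6,700

Ending inventory = $6,700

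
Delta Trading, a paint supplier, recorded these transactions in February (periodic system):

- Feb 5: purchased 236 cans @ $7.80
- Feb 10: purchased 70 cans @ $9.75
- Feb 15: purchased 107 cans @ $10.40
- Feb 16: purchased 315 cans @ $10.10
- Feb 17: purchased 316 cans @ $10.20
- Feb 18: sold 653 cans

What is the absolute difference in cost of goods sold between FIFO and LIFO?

$573.40

FIFO COGS: 236 @ $7.80 + 70 @ $9.75 + 107 @ $10.40 + 240 @ $10.10 = $6,060.10
LIFO COGS: 316 @ $10.20 + 315 @ $10.10 + 22 @ $10.40 = $6,633.50
Difference = |$6,060.10 − $6,633.50| = $573.40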